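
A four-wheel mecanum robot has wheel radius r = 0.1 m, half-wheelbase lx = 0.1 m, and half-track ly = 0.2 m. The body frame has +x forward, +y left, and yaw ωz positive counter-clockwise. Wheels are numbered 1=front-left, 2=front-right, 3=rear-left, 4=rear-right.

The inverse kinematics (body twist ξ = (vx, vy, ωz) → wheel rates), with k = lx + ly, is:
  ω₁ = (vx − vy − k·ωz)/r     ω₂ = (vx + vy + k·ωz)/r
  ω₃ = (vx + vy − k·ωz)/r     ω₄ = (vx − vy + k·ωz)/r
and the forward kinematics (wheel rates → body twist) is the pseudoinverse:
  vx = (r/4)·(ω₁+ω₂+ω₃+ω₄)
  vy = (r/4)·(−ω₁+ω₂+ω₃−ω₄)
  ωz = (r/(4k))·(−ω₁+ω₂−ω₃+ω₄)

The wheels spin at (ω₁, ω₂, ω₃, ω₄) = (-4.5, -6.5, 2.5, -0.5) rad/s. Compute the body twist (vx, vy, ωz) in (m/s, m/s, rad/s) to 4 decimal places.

(-0.2250, 0.0250, -0.4167)

k = lx + ly = 0.1 + 0.2 = 0.3000
ω₁+ω₂+ω₃+ω₄ = -9.0000  →  vx = (0.1/4)·-9.0000 = -0.2250
−ω₁+ω₂+ω₃−ω₄ = 1.0000  →  vy = (0.1/4)·1.0000 = 0.0250
−ω₁+ω₂−ω₃+ω₄ = -5.0000  →  ωz = (0.1/1.2000)·-5.0000 = -0.4167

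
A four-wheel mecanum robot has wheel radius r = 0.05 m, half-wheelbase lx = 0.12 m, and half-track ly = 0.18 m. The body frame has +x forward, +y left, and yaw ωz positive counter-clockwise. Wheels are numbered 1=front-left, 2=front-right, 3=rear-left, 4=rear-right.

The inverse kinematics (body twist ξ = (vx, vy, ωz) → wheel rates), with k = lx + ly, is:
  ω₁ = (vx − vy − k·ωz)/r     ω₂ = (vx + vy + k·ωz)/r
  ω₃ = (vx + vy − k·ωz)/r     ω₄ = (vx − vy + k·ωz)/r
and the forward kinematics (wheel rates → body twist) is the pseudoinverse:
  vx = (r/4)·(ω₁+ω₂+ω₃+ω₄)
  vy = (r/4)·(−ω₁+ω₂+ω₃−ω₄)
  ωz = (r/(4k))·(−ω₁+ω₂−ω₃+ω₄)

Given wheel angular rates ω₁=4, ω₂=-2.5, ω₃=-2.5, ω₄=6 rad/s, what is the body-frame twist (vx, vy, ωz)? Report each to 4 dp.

(0.0625, -0.1875, 0.0833)

k = lx + ly = 0.12 + 0.18 = 0.3000
ω₁+ω₂+ω₃+ω₄ = 5.0000  →  vx = (0.05/4)·5.0000 = 0.0625
−ω₁+ω₂+ω₃−ω₄ = -15.0000  →  vy = (0.05/4)·-15.0000 = -0.1875
−ω₁+ω₂−ω₃+ω₄ = 2.0000  →  ωz = (0.05/1.2000)·2.0000 = 0.0833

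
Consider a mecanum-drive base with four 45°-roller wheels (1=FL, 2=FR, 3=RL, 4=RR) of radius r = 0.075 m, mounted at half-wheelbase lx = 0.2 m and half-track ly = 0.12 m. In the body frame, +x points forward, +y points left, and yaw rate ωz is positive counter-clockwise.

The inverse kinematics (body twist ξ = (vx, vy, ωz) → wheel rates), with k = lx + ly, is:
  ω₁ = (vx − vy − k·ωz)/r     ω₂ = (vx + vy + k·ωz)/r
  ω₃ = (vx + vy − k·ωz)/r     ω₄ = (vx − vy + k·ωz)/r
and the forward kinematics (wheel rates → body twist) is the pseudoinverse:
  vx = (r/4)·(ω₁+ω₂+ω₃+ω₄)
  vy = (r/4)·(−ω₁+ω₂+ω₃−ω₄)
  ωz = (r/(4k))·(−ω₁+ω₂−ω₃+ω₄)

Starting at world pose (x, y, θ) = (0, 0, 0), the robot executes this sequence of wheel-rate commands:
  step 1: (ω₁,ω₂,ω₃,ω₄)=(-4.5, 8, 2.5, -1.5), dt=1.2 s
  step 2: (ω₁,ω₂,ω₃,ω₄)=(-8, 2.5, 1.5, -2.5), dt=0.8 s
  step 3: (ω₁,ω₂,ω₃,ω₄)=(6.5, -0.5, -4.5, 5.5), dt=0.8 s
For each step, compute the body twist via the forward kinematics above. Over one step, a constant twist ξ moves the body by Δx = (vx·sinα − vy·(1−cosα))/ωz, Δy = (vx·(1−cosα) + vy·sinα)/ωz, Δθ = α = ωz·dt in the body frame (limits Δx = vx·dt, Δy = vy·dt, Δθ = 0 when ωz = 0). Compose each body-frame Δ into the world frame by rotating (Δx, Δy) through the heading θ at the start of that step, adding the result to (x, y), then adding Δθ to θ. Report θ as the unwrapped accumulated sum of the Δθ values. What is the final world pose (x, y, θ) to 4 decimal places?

step 1: ξ=(vx,vy,ωz)=(0.0844, 0.3094, 0.4980), dt=1.2 → body Δ=(-0.0123, 0.3789, 0.5977) → world pose (-0.0123, 0.3789, 0.5977)
step 2: ξ=(vx,vy,ωz)=(-0.1219, 0.2719, 0.3809), dt=0.8 → body Δ=(-0.1289, 0.1994, 0.3047) → world pose (-0.2311, 0.4712, 0.9023)
step 3: ξ=(vx,vy,ωz)=(0.1313, -0.3187, 0.1758), dt=0.8 → body Δ=(0.1226, -0.2468, 0.1406) → world pose (0.0385, 0.4145, 1.0430)

(0.0385, 0.4145, 1.0430)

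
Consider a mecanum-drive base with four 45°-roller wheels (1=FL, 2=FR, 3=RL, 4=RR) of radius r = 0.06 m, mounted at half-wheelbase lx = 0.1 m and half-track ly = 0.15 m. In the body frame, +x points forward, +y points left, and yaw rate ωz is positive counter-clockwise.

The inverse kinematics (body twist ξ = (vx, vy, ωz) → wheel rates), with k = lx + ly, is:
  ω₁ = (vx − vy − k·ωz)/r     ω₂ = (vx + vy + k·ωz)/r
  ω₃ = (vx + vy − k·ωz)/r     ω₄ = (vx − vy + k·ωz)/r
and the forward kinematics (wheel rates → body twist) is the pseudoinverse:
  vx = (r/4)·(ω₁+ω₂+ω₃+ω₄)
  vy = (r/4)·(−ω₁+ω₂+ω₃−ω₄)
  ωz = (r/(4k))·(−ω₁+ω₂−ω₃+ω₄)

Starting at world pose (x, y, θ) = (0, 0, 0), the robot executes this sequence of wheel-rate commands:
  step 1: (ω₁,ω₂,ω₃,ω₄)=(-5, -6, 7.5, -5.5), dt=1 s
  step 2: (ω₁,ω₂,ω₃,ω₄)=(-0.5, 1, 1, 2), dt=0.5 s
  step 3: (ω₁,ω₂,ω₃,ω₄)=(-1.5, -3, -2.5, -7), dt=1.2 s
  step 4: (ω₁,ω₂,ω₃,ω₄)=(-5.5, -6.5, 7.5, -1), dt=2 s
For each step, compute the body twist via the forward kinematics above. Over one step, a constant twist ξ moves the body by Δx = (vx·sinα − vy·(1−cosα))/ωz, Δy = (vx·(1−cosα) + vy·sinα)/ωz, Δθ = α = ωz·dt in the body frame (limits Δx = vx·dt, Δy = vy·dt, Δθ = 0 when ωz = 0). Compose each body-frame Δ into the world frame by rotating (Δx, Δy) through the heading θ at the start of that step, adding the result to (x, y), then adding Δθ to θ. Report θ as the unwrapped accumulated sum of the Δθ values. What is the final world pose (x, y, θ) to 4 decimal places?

step 1: ξ=(vx,vy,ωz)=(-0.1350, 0.1800, -0.8400), dt=1.0 → body Δ=(-0.0484, 0.2130, -0.8400) → world pose (-0.0484, 0.2130, -0.8400)
step 2: ξ=(vx,vy,ωz)=(0.0525, 0.0075, 0.1500), dt=0.5 → body Δ=(0.0261, 0.0047, 0.0750) → world pose (-0.0275, 0.1967, -0.7650)
step 3: ξ=(vx,vy,ωz)=(-0.2100, 0.0450, -0.3600), dt=1.2 → body Δ=(-0.2328, 0.1059, -0.4320) → world pose (-0.1220, 0.4343, -1.1970)
step 4: ξ=(vx,vy,ωz)=(-0.0825, 0.1125, -0.5700), dt=2.0 → body Δ=(-0.0166, 0.2636, -1.1400) → world pose (0.1174, 0.5460, -2.3370)

(0.1174, 0.5460, -2.3370)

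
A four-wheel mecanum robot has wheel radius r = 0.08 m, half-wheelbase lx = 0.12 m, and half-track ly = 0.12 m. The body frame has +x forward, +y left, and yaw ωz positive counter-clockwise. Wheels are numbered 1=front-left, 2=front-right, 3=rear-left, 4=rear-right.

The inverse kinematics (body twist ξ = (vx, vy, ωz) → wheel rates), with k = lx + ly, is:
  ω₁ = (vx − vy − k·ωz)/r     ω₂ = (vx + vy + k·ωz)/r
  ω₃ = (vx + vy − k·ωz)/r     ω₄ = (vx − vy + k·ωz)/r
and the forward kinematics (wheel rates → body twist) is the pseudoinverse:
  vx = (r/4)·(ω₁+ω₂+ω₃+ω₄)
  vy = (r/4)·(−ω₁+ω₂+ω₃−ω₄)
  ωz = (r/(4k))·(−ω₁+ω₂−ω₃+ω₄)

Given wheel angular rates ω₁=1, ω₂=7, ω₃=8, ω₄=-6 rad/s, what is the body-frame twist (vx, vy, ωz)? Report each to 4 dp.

k = lx + ly = 0.12 + 0.12 = 0.2400
ω₁+ω₂+ω₃+ω₄ = 10.0000  →  vx = (0.08/4)·10.0000 = 0.2000
−ω₁+ω₂+ω₃−ω₄ = 20.0000  →  vy = (0.08/4)·20.0000 = 0.4000
−ω₁+ω₂−ω₃+ω₄ = -8.0000  →  ωz = (0.08/0.9600)·-8.0000 = -0.6667

(0.2000, 0.4000, -0.6667)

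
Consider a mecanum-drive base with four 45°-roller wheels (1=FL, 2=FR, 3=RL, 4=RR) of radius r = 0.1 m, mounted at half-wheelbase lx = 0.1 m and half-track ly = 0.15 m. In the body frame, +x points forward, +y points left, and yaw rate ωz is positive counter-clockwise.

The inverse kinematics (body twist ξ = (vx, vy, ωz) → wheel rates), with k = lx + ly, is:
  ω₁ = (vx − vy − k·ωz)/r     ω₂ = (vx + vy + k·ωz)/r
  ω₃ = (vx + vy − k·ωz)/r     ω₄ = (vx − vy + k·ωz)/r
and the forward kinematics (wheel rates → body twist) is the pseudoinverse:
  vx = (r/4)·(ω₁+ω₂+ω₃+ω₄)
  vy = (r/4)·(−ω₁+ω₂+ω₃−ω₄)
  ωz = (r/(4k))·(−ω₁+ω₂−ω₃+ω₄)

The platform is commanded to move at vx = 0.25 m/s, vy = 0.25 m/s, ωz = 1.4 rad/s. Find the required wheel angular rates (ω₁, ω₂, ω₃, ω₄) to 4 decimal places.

(-3.5000, 8.5000, 1.5000, 3.5000)

k = lx + ly = 0.1 + 0.15 = 0.2500;  k·ωz = 0.2500·1.4 = 0.3500
ω₁ (FL) = (vx − vy − k·ωz)/r = -0.3500/0.1 = -3.5000
ω₂ (FR) = (vx + vy + k·ωz)/r = 0.8500/0.1 = 8.5000
ω₃ (RL) = (vx + vy − k·ωz)/r = 0.1500/0.1 = 1.5000
ω₄ (RR) = (vx − vy + k·ωz)/r = 0.3500/0.1 = 3.5000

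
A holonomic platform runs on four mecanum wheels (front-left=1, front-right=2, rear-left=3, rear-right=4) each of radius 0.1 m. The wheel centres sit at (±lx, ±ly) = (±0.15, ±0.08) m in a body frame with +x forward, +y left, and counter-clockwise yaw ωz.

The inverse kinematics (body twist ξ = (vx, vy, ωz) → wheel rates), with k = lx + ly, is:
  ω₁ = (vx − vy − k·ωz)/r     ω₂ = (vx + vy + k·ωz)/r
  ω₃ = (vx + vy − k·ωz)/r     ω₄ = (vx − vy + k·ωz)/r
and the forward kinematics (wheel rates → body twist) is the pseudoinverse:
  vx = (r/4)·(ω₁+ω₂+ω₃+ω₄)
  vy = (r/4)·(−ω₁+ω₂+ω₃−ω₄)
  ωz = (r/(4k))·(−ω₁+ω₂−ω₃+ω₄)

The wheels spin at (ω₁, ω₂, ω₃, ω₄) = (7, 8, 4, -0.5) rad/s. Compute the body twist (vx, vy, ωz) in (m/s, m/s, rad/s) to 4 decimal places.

k = lx + ly = 0.15 + 0.08 = 0.2300
ω₁+ω₂+ω₃+ω₄ = 18.5000  →  vx = (0.1/4)·18.5000 = 0.4625
−ω₁+ω₂+ω₃−ω₄ = 5.5000  →  vy = (0.1/4)·5.5000 = 0.1375
−ω₁+ω₂−ω₃+ω₄ = -3.5000  →  ωz = (0.1/0.9200)·-3.5000 = -0.3804

(0.4625, 0.1375, -0.3804)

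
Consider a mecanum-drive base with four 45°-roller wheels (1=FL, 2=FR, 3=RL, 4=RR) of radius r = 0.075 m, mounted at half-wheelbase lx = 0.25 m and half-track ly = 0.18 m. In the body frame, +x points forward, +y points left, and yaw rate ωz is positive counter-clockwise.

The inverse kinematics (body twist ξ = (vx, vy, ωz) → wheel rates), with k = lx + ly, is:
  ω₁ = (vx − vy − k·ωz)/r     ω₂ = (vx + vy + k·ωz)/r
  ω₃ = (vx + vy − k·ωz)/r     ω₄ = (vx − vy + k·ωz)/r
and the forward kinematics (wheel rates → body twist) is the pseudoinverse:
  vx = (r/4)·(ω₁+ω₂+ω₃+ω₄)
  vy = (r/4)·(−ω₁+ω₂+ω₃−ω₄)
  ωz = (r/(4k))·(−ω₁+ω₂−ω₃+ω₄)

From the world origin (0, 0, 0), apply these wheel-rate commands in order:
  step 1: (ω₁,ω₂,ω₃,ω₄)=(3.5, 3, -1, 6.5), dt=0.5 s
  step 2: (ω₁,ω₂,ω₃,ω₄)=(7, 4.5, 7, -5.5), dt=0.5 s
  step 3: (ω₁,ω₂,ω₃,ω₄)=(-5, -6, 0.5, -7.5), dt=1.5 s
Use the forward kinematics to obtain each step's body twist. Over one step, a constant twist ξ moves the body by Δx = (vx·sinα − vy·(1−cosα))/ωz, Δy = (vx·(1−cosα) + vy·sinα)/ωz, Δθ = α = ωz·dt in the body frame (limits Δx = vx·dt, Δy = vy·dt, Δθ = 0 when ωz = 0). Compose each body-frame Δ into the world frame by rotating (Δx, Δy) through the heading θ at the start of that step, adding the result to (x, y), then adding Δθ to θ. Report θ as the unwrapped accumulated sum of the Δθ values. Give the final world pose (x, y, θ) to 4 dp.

(-0.1174, 0.4244, -0.7631)

step 1: ξ=(vx,vy,ωz)=(0.2250, -0.1500, 0.3052), dt=0.5 → body Δ=(0.1178, -0.0661, 0.1526) → world pose (0.1178, -0.0661, 0.1526)
step 2: ξ=(vx,vy,ωz)=(0.2438, 0.1875, -0.6541), dt=0.5 → body Δ=(0.1349, 0.0723, -0.3270) → world pose (0.2401, 0.0259, -0.1744)
step 3: ξ=(vx,vy,ωz)=(-0.3375, 0.1313, -0.3924), dt=1.5 → body Δ=(-0.4212, 0.3305, -0.5887) → world pose (-0.1174, 0.4244, -0.7631)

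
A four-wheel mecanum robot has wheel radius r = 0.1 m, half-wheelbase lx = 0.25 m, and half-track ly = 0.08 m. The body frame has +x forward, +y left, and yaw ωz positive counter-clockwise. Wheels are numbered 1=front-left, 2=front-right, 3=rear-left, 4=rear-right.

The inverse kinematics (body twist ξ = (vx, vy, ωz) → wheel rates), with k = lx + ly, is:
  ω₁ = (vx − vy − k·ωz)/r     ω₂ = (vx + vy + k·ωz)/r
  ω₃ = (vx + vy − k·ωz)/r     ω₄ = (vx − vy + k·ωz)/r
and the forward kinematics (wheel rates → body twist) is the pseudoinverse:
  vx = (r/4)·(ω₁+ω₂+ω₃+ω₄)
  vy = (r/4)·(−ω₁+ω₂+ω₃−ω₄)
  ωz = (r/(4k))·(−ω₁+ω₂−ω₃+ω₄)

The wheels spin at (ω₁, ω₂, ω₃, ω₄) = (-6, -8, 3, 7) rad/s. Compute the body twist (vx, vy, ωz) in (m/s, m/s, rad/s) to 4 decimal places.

k = lx + ly = 0.25 + 0.08 = 0.3300
ω₁+ω₂+ω₃+ω₄ = -4.0000  →  vx = (0.1/4)·-4.0000 = -0.1000
−ω₁+ω₂+ω₃−ω₄ = -6.0000  →  vy = (0.1/4)·-6.0000 = -0.1500
−ω₁+ω₂−ω₃+ω₄ = 2.0000  →  ωz = (0.1/1.3200)·2.0000 = 0.1515

(-0.1000, -0.1500, 0.1515)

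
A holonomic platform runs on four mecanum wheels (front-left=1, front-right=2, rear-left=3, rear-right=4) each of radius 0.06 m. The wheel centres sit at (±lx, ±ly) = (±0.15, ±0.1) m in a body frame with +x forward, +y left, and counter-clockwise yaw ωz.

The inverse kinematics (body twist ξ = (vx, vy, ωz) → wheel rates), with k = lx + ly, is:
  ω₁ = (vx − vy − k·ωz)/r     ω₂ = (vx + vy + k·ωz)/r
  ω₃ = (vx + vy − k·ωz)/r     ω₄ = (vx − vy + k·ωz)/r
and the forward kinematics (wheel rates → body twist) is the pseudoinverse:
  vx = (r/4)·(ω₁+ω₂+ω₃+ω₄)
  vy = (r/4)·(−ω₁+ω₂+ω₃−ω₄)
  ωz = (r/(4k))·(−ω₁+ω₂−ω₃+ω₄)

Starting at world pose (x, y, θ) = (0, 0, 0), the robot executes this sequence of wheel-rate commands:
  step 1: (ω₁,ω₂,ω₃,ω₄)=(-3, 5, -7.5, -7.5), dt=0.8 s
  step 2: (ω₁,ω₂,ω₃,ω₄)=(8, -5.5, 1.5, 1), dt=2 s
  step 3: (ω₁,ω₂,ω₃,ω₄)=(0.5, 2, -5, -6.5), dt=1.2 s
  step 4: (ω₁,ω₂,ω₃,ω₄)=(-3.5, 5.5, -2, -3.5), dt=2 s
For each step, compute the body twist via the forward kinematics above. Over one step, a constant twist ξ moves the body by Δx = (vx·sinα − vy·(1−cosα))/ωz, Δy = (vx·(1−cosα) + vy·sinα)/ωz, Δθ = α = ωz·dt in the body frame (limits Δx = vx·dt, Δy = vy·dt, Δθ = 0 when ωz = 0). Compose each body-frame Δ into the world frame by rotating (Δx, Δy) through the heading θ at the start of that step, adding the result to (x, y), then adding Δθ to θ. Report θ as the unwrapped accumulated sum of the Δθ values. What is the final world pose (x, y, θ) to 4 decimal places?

(-0.0346, 0.1435, -0.3960)

step 1: ξ=(vx,vy,ωz)=(-0.1950, 0.1200, 0.4800), dt=0.8 → body Δ=(-0.1704, 0.0641, 0.3840) → world pose (-0.1704, 0.0641, 0.3840)
step 2: ξ=(vx,vy,ωz)=(0.0750, -0.1950, -0.8400), dt=2.0 → body Δ=(-0.1687, -0.3298, -1.6800) → world pose (-0.2033, -0.3049, -1.2960)
step 3: ξ=(vx,vy,ωz)=(-0.1350, 0.0450, 0.0000), dt=1.2 → body Δ=(-0.1620, 0.0540, 0.0000) → world pose (-0.1952, -0.1343, -1.2960)
step 4: ξ=(vx,vy,ωz)=(-0.0525, 0.1575, 0.4500), dt=2.0 → body Δ=(-0.2238, 0.2300, 0.9000) → world pose (-0.0346, 0.1435, -0.3960)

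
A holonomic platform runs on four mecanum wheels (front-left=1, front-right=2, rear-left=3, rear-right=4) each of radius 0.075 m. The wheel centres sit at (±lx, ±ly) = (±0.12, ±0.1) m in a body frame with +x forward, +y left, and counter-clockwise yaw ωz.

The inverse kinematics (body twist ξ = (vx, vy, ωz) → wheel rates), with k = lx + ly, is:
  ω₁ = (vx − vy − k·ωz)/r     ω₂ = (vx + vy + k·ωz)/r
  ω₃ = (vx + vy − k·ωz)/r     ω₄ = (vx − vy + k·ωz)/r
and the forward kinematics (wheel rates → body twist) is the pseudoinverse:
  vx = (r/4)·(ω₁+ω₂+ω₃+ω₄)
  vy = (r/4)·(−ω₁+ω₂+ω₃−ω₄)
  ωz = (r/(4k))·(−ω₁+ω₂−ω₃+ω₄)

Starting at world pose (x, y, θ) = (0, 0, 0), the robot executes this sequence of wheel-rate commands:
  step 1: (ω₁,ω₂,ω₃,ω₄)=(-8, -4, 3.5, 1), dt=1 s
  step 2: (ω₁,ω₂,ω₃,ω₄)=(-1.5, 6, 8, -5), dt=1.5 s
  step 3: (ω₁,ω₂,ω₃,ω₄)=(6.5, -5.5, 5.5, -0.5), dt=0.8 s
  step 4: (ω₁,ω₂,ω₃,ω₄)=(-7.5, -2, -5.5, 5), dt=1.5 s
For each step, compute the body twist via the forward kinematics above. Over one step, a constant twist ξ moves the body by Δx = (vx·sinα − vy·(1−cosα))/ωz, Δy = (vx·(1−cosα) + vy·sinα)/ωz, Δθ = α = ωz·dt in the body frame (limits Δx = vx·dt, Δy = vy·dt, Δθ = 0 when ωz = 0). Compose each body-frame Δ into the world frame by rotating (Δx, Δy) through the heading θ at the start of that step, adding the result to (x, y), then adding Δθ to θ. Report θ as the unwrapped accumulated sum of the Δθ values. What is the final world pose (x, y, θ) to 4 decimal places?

step 1: ξ=(vx,vy,ωz)=(-0.1406, 0.1219, 0.1278), dt=1.0 → body Δ=(-0.1480, 0.1126, 0.1278) → world pose (-0.1480, 0.1126, 0.1278)
step 2: ξ=(vx,vy,ωz)=(0.1406, 0.3844, -0.4687), dt=1.5 → body Δ=(0.3885, 0.4591, -0.7031) → world pose (0.1787, 0.6174, -0.5753)
step 3: ξ=(vx,vy,ωz)=(0.1125, -0.1125, -1.5341), dt=0.8 → body Δ=(0.0204, -0.1177, -1.2273) → world pose (0.1318, 0.5076, -1.8026)
step 4: ξ=(vx,vy,ωz)=(-0.1875, -0.0938, 1.3636), dt=1.5 → body Δ=(-0.0221, -0.2615, 2.0455) → world pose (-0.1176, 0.5892, 0.2429)

(-0.1176, 0.5892, 0.2429)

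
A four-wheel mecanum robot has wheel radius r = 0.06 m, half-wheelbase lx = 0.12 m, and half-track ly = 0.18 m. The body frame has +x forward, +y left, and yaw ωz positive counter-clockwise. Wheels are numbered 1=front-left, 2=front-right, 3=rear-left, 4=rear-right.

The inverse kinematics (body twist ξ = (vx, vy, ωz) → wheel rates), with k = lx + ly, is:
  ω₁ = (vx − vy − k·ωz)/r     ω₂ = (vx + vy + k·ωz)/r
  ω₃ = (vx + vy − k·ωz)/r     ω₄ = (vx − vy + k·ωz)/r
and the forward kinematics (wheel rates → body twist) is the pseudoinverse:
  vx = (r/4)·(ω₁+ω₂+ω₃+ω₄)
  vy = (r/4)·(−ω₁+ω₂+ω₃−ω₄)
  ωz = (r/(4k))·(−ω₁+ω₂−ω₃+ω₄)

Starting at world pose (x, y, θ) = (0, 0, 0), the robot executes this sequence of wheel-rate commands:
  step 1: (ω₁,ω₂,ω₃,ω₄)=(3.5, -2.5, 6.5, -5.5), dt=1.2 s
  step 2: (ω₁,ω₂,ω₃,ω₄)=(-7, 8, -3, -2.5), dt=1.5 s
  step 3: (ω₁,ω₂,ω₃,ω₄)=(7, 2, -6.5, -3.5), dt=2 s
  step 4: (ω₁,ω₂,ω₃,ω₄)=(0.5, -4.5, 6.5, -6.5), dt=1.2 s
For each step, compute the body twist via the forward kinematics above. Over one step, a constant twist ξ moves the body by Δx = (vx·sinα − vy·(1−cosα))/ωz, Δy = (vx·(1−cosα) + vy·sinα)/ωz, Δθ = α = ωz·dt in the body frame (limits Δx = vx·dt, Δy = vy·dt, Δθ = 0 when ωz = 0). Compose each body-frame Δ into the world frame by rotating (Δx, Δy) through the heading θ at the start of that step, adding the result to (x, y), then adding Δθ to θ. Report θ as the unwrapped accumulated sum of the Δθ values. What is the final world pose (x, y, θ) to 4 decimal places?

(0.1411, 0.2983, -1.1975)

step 1: ξ=(vx,vy,ωz)=(0.0300, 0.0900, -0.9000), dt=1.2 → body Δ=(0.0823, 0.0706, -1.0800) → world pose (0.0823, 0.0706, -1.0800)
step 2: ξ=(vx,vy,ωz)=(-0.0675, 0.2175, 0.7750), dt=1.5 → body Δ=(-0.2492, 0.2051, 1.1625) → world pose (0.1457, 0.3870, 0.0825)
step 3: ξ=(vx,vy,ωz)=(-0.0150, -0.1200, -0.1000), dt=2.0 → body Δ=(-0.0537, -0.2354, -0.2000) → world pose (0.1115, 0.1479, -0.1175)
step 4: ξ=(vx,vy,ωz)=(-0.0600, 0.1200, -0.9000), dt=1.2 → body Δ=(0.0117, 0.1528, -1.0800) → world pose (0.1411, 0.2983, -1.1975)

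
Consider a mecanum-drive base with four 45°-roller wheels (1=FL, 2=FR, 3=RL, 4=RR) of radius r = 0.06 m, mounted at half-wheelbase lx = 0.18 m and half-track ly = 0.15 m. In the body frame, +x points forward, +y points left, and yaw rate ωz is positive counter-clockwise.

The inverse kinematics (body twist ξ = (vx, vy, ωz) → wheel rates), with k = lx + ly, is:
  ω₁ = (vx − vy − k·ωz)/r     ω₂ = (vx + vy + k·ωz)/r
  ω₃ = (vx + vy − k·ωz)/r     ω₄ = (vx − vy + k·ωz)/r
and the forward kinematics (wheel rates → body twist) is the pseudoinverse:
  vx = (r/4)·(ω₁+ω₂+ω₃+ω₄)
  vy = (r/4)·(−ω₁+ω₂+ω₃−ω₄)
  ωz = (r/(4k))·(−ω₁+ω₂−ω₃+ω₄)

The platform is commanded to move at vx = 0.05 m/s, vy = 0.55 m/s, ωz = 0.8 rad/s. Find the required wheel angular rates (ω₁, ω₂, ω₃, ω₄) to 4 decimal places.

k = lx + ly = 0.18 + 0.15 = 0.3300;  k·ωz = 0.3300·0.8 = 0.2640
ω₁ (FL) = (vx − vy − k·ωz)/r = -0.7640/0.06 = -12.7333
ω₂ (FR) = (vx + vy + k·ωz)/r = 0.8640/0.06 = 14.4000
ω₃ (RL) = (vx + vy − k·ωz)/r = 0.3360/0.06 = 5.6000
ω₄ (RR) = (vx − vy + k·ωz)/r = -0.2360/0.06 = -3.9333

(-12.7333, 14.4000, 5.6000, -3.9333)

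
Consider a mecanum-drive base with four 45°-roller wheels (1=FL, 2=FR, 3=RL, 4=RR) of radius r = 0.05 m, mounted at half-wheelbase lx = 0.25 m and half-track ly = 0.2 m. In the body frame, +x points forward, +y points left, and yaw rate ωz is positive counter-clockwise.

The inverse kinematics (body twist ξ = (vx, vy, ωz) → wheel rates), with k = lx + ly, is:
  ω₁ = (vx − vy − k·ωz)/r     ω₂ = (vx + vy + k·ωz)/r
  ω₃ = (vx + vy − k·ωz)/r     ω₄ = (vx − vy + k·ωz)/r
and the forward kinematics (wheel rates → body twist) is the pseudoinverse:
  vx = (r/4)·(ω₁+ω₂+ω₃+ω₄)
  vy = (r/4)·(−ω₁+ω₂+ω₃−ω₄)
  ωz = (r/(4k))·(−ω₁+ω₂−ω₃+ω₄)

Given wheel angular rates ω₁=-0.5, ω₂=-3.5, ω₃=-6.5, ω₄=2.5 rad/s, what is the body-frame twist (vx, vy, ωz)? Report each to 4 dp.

(-0.1000, -0.1500, 0.1667)

k = lx + ly = 0.25 + 0.2 = 0.4500
ω₁+ω₂+ω₃+ω₄ = -8.0000  →  vx = (0.05/4)·-8.0000 = -0.1000
−ω₁+ω₂+ω₃−ω₄ = -12.0000  →  vy = (0.05/4)·-12.0000 = -0.1500
−ω₁+ω₂−ω₃+ω₄ = 6.0000  →  ωz = (0.05/1.8000)·6.0000 = 0.1667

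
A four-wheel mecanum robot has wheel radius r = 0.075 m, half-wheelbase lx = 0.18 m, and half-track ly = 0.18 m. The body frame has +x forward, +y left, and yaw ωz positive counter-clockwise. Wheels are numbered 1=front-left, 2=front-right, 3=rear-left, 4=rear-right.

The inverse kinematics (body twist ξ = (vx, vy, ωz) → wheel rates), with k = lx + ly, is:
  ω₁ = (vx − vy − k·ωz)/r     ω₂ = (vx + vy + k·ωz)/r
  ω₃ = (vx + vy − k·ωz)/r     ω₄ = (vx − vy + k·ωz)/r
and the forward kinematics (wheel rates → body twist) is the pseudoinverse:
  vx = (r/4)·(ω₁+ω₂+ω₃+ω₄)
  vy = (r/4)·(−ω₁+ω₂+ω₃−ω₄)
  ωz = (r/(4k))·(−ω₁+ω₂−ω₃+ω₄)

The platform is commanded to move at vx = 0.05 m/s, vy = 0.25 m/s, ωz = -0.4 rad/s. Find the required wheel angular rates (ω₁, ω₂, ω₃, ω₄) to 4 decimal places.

k = lx + ly = 0.18 + 0.18 = 0.3600;  k·ωz = 0.3600·-0.4 = -0.1440
ω₁ (FL) = (vx − vy − k·ωz)/r = -0.0560/0.075 = -0.7467
ω₂ (FR) = (vx + vy + k·ωz)/r = 0.1560/0.075 = 2.0800
ω₃ (RL) = (vx + vy − k·ωz)/r = 0.4440/0.075 = 5.9200
ω₄ (RR) = (vx − vy + k·ωz)/r = -0.3440/0.075 = -4.5867

(-0.7467, 2.0800, 5.9200, -4.5867)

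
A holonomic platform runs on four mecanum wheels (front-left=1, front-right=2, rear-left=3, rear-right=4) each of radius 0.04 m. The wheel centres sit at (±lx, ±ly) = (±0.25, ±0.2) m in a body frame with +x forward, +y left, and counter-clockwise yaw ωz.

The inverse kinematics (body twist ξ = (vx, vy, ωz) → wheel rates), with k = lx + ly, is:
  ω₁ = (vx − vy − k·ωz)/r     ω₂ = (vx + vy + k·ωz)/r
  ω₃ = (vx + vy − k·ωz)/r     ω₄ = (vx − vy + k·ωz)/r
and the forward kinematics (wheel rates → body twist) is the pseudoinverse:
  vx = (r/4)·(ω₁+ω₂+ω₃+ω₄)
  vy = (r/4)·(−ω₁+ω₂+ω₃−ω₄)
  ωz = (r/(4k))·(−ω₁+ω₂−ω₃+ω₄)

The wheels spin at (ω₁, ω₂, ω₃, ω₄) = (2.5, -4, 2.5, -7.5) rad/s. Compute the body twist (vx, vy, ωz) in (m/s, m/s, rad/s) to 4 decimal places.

k = lx + ly = 0.25 + 0.2 = 0.4500
ω₁+ω₂+ω₃+ω₄ = -6.5000  →  vx = (0.04/4)·-6.5000 = -0.0650
−ω₁+ω₂+ω₃−ω₄ = 3.5000  →  vy = (0.04/4)·3.5000 = 0.0350
−ω₁+ω₂−ω₃+ω₄ = -16.5000  →  ωz = (0.04/1.8000)·-16.5000 = -0.3667

(-0.0650, 0.0350, -0.3667)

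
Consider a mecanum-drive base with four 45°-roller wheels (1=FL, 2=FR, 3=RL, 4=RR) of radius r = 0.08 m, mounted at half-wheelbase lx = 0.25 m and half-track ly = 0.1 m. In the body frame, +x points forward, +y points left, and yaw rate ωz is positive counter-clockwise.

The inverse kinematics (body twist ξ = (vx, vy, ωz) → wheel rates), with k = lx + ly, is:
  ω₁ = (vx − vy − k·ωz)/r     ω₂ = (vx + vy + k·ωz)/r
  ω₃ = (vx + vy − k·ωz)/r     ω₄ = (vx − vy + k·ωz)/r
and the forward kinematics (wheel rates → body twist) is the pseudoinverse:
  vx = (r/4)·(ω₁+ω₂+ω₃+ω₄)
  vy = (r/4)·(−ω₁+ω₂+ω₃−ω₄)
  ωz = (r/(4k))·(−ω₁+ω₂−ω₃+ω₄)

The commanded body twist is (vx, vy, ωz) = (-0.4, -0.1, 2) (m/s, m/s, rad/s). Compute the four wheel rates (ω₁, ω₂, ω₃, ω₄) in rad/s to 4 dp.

(-12.5000, 2.5000, -15.0000, 5.0000)

k = lx + ly = 0.25 + 0.1 = 0.3500;  k·ωz = 0.3500·2 = 0.7000
ω₁ (FL) = (vx − vy − k·ωz)/r = -1.0000/0.08 = -12.5000
ω₂ (FR) = (vx + vy + k·ωz)/r = 0.2000/0.08 = 2.5000
ω₃ (RL) = (vx + vy − k·ωz)/r = -1.2000/0.08 = -15.0000
ω₄ (RR) = (vx − vy + k·ωz)/r = 0.4000/0.08 = 5.0000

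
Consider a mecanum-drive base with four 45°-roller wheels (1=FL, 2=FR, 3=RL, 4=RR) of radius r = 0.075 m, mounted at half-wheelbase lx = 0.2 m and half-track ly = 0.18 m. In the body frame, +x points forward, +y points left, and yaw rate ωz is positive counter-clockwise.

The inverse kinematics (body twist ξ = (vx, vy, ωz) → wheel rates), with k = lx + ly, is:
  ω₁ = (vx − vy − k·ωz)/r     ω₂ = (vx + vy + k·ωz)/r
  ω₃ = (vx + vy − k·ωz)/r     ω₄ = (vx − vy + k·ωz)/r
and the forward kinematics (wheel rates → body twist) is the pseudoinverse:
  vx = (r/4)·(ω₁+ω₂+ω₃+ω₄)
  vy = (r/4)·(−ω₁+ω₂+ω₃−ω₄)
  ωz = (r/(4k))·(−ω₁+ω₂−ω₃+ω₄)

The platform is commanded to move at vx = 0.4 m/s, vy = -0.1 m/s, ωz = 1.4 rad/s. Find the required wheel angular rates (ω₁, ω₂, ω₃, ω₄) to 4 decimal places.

(-0.4267, 11.0933, -3.0933, 13.7600)

k = lx + ly = 0.2 + 0.18 = 0.3800;  k·ωz = 0.3800·1.4 = 0.5320
ω₁ (FL) = (vx − vy − k·ωz)/r = -0.0320/0.075 = -0.4267
ω₂ (FR) = (vx + vy + k·ωz)/r = 0.8320/0.075 = 11.0933
ω₃ (RL) = (vx + vy − k·ωz)/r = -0.2320/0.075 = -3.0933
ω₄ (RR) = (vx − vy + k·ωz)/r = 1.0320/0.075 = 13.7600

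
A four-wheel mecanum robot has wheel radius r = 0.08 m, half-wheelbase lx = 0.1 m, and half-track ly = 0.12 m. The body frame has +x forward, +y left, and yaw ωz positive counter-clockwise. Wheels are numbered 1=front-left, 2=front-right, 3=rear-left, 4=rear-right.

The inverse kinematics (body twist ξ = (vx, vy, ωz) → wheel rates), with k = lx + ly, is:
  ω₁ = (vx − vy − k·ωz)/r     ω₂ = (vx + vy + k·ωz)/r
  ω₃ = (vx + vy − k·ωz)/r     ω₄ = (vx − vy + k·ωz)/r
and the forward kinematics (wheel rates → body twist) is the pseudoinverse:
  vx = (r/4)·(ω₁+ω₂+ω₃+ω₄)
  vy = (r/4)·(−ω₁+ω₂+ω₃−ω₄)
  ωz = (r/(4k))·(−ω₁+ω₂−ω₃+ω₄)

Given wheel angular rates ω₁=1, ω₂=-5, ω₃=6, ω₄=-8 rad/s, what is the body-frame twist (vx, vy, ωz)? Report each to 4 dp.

k = lx + ly = 0.1 + 0.12 = 0.2200
ω₁+ω₂+ω₃+ω₄ = -6.0000  →  vx = (0.08/4)·-6.0000 = -0.1200
−ω₁+ω₂+ω₃−ω₄ = 8.0000  →  vy = (0.08/4)·8.0000 = 0.1600
−ω₁+ω₂−ω₃+ω₄ = -20.0000  →  ωz = (0.08/0.8800)·-20.0000 = -1.8182

(-0.1200, 0.1600, -1.8182)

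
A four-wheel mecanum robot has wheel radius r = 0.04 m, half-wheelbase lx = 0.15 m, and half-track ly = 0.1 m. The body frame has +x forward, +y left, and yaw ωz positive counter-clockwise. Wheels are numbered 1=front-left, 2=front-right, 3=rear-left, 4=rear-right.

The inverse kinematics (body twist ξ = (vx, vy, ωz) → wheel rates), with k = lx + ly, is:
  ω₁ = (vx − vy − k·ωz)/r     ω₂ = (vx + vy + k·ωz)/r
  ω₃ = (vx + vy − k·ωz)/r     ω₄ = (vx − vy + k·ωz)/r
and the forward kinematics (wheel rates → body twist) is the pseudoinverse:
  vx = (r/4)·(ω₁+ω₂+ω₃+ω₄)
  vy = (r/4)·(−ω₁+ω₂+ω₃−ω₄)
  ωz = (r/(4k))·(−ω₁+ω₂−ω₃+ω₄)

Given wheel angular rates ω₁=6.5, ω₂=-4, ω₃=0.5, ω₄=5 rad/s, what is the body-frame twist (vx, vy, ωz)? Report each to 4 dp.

k = lx + ly = 0.15 + 0.1 = 0.2500
ω₁+ω₂+ω₃+ω₄ = 8.0000  →  vx = (0.04/4)·8.0000 = 0.0800
−ω₁+ω₂+ω₃−ω₄ = -15.0000  →  vy = (0.04/4)·-15.0000 = -0.1500
−ω₁+ω₂−ω₃+ω₄ = -6.0000  →  ωz = (0.04/1.0000)·-6.0000 = -0.2400

(0.0800, -0.1500, -0.2400)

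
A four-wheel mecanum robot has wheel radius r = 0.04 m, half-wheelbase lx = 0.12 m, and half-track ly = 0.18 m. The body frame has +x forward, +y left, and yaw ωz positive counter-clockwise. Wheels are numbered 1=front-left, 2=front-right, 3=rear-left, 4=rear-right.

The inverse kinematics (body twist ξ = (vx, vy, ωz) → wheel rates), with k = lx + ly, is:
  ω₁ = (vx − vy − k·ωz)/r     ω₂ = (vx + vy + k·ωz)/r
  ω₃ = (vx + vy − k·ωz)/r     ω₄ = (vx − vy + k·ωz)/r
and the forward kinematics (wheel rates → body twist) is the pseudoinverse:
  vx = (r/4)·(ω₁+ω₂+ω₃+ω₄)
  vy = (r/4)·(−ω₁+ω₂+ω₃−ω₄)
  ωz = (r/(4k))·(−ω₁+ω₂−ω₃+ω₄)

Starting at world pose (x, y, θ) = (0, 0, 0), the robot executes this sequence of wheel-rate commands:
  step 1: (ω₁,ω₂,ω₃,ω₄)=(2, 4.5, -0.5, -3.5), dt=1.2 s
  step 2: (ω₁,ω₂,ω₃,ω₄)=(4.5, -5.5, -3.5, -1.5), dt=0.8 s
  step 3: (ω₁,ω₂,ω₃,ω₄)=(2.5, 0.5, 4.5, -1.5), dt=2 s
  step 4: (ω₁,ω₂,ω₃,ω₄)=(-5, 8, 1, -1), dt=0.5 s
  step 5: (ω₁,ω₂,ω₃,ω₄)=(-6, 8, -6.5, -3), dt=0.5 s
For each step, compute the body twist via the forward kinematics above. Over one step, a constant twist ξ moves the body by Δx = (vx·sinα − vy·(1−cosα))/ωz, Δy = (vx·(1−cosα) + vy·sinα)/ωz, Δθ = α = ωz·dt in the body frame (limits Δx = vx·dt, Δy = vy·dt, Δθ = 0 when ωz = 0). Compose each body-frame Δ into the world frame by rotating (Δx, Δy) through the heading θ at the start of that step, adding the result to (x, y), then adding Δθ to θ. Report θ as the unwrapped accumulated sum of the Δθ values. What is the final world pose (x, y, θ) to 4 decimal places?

(0.1598, 0.1016, -0.2917)

step 1: ξ=(vx,vy,ωz)=(0.0250, 0.0550, -0.0167), dt=1.2 → body Δ=(0.0307, 0.0657, -0.0200) → world pose (0.0307, 0.0657, -0.0200)
step 2: ξ=(vx,vy,ωz)=(-0.0600, -0.1200, -0.2667), dt=0.8 → body Δ=(-0.0578, -0.0902, -0.2133) → world pose (-0.0290, -0.0233, -0.2333)
step 3: ξ=(vx,vy,ωz)=(0.0600, 0.0400, -0.2667), dt=2.0 → body Δ=(0.1352, 0.0450, -0.5333) → world pose (0.1130, -0.0108, -0.7667)
step 4: ξ=(vx,vy,ωz)=(0.0300, 0.1500, 0.3667), dt=0.5 → body Δ=(0.0081, 0.0760, 0.1833) → world pose (0.1715, 0.0383, -0.5833)
step 5: ξ=(vx,vy,ωz)=(-0.0750, 0.1050, 0.5833), dt=0.5 → body Δ=(-0.0446, 0.0463, 0.2917) → world pose (0.1598, 0.1016, -0.2917)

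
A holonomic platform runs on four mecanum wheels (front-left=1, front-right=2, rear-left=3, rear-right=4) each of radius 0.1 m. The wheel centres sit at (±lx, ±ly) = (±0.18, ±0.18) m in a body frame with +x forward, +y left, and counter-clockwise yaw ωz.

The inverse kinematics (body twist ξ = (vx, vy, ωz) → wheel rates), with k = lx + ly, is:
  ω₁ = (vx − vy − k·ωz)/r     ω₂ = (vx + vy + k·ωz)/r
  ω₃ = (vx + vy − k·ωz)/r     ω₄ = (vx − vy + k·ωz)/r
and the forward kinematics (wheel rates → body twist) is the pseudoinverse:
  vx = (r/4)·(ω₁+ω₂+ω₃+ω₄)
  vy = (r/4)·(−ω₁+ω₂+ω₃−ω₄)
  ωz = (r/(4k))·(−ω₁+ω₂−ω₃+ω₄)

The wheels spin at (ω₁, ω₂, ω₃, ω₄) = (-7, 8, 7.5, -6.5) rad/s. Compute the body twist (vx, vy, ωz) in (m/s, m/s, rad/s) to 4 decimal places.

(0.0500, 0.7250, 0.0694)

k = lx + ly = 0.18 + 0.18 = 0.3600
ω₁+ω₂+ω₃+ω₄ = 2.0000  →  vx = (0.1/4)·2.0000 = 0.0500
−ω₁+ω₂+ω₃−ω₄ = 29.0000  →  vy = (0.1/4)·29.0000 = 0.7250
−ω₁+ω₂−ω₃+ω₄ = 1.0000  →  ωz = (0.1/1.4400)·1.0000 = 0.0694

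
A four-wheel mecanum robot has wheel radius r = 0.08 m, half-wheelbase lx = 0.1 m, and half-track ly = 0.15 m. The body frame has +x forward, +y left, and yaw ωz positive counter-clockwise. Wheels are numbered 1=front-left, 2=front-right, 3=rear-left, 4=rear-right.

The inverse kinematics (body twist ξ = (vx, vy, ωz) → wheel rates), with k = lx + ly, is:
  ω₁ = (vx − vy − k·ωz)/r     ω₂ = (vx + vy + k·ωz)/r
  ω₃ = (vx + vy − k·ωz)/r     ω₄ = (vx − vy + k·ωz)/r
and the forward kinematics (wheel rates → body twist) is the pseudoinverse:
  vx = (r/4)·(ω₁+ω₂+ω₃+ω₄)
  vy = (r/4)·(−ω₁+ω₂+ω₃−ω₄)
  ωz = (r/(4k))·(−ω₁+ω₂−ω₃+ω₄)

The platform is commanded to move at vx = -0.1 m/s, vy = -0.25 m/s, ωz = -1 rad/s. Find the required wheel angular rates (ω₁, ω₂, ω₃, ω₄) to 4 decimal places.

k = lx + ly = 0.1 + 0.15 = 0.2500;  k·ωz = 0.2500·-1 = -0.2500
ω₁ (FL) = (vx − vy − k·ωz)/r = 0.4000/0.08 = 5.0000
ω₂ (FR) = (vx + vy + k·ωz)/r = -0.6000/0.08 = -7.5000
ω₃ (RL) = (vx + vy − k·ωz)/r = -0.1000/0.08 = -1.2500
ω₄ (RR) = (vx − vy + k·ωz)/r = -0.1000/0.08 = -1.2500

(5.0000, -7.5000, -1.2500, -1.2500)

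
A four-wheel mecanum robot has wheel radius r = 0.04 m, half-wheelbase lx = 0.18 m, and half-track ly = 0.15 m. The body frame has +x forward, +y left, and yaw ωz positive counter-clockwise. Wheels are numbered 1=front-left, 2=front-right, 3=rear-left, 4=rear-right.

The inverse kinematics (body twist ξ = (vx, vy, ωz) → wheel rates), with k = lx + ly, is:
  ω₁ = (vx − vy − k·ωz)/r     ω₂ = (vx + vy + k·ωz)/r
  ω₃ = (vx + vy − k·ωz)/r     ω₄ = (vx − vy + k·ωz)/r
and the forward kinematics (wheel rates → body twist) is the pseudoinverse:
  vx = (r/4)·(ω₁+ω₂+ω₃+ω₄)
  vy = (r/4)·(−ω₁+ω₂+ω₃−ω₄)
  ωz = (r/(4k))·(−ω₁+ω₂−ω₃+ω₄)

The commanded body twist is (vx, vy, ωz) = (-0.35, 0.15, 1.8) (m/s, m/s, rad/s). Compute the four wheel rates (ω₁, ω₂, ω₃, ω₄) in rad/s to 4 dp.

(-27.3500, 9.8500, -19.8500, 2.3500)

k = lx + ly = 0.18 + 0.15 = 0.3300;  k·ωz = 0.3300·1.8 = 0.5940
ω₁ (FL) = (vx − vy − k·ωz)/r = -1.0940/0.04 = -27.3500
ω₂ (FR) = (vx + vy + k·ωz)/r = 0.3940/0.04 = 9.8500
ω₃ (RL) = (vx + vy − k·ωz)/r = -0.7940/0.04 = -19.8500
ω₄ (RR) = (vx − vy + k·ωz)/r = 0.0940/0.04 = 2.3500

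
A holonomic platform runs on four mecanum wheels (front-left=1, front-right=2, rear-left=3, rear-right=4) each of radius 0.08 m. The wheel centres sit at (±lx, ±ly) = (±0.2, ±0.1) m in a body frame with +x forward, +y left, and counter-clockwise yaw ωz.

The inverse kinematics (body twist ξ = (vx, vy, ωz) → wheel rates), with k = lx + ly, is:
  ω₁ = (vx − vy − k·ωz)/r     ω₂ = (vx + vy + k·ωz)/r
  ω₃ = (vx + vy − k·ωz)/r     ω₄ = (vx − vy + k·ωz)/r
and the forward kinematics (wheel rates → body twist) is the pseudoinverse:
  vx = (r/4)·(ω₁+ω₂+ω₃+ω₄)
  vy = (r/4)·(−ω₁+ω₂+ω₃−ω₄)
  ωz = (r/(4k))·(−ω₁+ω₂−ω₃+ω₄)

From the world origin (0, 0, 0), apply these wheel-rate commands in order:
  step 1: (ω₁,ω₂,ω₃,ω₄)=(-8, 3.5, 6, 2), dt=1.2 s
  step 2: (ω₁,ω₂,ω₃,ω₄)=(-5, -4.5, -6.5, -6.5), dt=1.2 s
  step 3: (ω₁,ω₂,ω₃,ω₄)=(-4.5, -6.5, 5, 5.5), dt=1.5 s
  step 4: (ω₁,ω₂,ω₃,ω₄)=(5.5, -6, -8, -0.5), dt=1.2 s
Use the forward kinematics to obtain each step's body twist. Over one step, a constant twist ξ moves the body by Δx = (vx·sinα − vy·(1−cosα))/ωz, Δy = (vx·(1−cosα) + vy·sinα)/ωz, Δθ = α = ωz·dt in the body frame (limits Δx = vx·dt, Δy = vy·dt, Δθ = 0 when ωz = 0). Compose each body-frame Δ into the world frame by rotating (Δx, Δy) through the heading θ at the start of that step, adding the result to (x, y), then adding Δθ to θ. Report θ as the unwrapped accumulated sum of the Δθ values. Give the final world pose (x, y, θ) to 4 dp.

step 1: ξ=(vx,vy,ωz)=(0.0700, 0.3100, 0.5000), dt=1.2 → body Δ=(-0.0292, 0.3745, 0.6000) → world pose (-0.0292, 0.3745, 0.6000)
step 2: ξ=(vx,vy,ωz)=(-0.4500, 0.0100, 0.0333), dt=1.2 → body Δ=(-0.5401, 0.0012, 0.0400) → world pose (-0.4757, 0.0706, 0.6400)
step 3: ξ=(vx,vy,ωz)=(-0.0100, -0.0500, -0.1000), dt=1.5 → body Δ=(-0.0206, -0.0736, -0.1500) → world pose (-0.4482, -0.0007, 0.4900)
step 4: ξ=(vx,vy,ωz)=(-0.1800, -0.3800, -0.2667), dt=1.2 → body Δ=(-0.2847, -0.4140, -0.3200) → world pose (-0.5046, -0.5000, 0.1700)

(-0.5046, -0.5000, 0.1700)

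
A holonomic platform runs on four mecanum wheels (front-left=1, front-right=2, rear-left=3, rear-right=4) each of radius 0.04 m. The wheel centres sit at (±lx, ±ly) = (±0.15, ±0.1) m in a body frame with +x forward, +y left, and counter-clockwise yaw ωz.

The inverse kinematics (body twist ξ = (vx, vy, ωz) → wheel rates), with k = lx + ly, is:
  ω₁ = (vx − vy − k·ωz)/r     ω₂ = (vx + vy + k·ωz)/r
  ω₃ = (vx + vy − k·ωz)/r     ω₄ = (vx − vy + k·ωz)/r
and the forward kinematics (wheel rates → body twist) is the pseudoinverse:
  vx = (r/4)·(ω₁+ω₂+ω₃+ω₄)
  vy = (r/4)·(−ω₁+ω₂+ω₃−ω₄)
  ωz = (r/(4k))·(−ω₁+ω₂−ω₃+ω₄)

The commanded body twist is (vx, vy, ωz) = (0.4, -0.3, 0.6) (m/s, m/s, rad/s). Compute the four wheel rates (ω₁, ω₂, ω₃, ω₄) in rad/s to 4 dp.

k = lx + ly = 0.15 + 0.1 = 0.2500;  k·ωz = 0.2500·0.6 = 0.1500
ω₁ (FL) = (vx − vy − k·ωz)/r = 0.5500/0.04 = 13.7500
ω₂ (FR) = (vx + vy + k·ωz)/r = 0.2500/0.04 = 6.2500
ω₃ (RL) = (vx + vy − k·ωz)/r = -0.0500/0.04 = -1.2500
ω₄ (RR) = (vx − vy + k·ωz)/r = 0.8500/0.04 = 21.2500

(13.7500, 6.2500, -1.2500, 21.2500)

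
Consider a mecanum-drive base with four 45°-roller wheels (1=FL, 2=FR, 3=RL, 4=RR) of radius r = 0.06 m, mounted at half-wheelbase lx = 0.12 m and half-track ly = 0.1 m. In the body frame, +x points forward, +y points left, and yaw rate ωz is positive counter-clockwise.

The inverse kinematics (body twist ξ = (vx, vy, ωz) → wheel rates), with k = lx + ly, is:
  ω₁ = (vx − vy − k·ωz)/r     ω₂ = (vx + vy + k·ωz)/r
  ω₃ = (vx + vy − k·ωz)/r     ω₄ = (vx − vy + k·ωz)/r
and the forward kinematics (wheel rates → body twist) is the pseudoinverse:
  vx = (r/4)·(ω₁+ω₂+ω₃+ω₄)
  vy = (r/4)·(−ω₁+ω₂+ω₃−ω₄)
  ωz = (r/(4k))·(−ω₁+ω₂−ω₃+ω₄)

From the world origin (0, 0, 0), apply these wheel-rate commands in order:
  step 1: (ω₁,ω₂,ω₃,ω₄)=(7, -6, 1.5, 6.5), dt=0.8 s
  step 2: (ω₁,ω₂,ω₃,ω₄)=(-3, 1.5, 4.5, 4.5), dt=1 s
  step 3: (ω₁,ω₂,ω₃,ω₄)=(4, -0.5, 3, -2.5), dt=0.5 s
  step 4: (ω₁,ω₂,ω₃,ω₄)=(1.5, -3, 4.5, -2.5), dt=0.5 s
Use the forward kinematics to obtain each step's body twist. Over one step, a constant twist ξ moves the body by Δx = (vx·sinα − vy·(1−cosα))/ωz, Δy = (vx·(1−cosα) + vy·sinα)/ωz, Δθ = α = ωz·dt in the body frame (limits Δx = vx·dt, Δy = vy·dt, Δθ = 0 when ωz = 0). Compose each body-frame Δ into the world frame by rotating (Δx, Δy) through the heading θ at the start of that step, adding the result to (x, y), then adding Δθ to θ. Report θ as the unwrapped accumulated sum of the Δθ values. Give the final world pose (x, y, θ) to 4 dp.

(0.2298, -0.1885, -0.8625)

step 1: ξ=(vx,vy,ωz)=(0.1350, -0.2700, -0.5455), dt=0.8 → body Δ=(0.0582, -0.2324, -0.4364) → world pose (0.0582, -0.2324, -0.4364)
step 2: ξ=(vx,vy,ωz)=(0.1125, 0.0675, 0.3068), dt=1.0 → body Δ=(0.1005, 0.0836, 0.3068) → world pose (0.1846, -0.1991, -0.1295)
step 3: ξ=(vx,vy,ωz)=(0.0600, 0.0150, -0.6818), dt=0.5 → body Δ=(0.0307, 0.0023, -0.3409) → world pose (0.2153, -0.2008, -0.4705)
step 4: ξ=(vx,vy,ωz)=(0.0075, 0.0375, -0.7841), dt=0.5 → body Δ=(0.0073, 0.0175, -0.3920) → world pose (0.2298, -0.1885, -0.8625)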